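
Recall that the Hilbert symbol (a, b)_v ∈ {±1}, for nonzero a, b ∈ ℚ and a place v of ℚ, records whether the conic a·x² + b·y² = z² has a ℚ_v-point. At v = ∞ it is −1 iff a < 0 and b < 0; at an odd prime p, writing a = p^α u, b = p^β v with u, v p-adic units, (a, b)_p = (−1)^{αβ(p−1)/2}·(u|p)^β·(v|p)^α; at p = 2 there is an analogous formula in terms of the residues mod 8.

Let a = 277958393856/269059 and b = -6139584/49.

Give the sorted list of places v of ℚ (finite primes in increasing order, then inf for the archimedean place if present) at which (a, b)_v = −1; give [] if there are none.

[2, 19]

(a, b) ≡ (1254, -10659) mod (ℚ^×)²; places V = {2, 3, 7, 11, 13, 17, 19, ∞}.
(a,b)_13: α=4, u≡8; β=0, v≡3 (mod 13); (8|13)=-1, (3|13)=+1; sign (−1)^0·-1^0·+1^4 = +1.
(a,b)_17: α=-2, u≡16; β=1, v≡2 (mod 17); (16|17)=+1, (2|17)=+1; sign (−1)^0·+1^1·+1^-2 = +1.
(a,b)_2: α=15, β=6; u≡3, v≡5 (mod 8); ε(u)ε(v)=1·0, αω(v)=15·1, βω(u)=6·1; sum ≡ 1  ⇒  -1.
(a,b)_7: α=-2, u≡1; β=-2, v≡4 (mod 7); (1|7)=+1, (4|7)=+1; sign (−1)^0·+1^-2·+1^-2 = +1.
(a,b)_19: α=-1, u≡1; β=1, v≡17 (mod 19); (1|19)=+1, (17|19)=+1; sign (−1)^1·+1^1·+1^-1 = -1.
(a,b)_11: α=1, u≡3; β=1, v≡8 (mod 11); (3|11)=+1, (8|11)=-1; sign (−1)^1·+1^1·-1^1 = +1.
(a,b)_3: α=3, u≡1; β=3, v≡2 (mod 3); (1|3)=+1, (2|3)=-1; sign (−1)^1·+1^3·-1^3 = +1.
(a,b)_∞: sgn(1254)=+, sgn(-10659)=−, so +1.
|Ram(1254, -10659)| = 2, even; anisotropic at {2, 19}.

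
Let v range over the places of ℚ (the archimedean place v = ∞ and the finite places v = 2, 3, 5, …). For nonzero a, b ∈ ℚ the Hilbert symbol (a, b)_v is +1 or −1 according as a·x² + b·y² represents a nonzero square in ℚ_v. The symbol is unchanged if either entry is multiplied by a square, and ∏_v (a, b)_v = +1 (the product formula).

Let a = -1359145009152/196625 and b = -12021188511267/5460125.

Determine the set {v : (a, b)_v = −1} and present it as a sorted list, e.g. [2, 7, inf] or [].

[5, 13, 37, inf]

Mod squares: a ≡ -3056755, b ≡ -82615. Check v ∈ {∞, 2, 3, 5, 7, 11, 13, 19, 31, 37, 41}.
v=41: a=41^1·(≡35), b=41^1·(≡17) mod 41; (35|41)=-1, (17|41)=-1; (−1)^{1·1·20}·(-1)^1·(-1)^1 = +1.
v=7: a=7^2·(≡5), b=7^0·(≡5) mod 7; (5|7)=-1, (5|7)=-1; (−1)^{2·0·3}·(-1)^0·(-1)^2 = +1.
v=11: a=11^-2·(≡6), b=11^-2·(≡7) mod 11; (6|11)=-1, (7|11)=-1; (−1)^{-2·-2·5}·(-1)^-2·(-1)^-2 = +1.
v=31: a=31^1·(≡12), b=31^1·(≡4) mod 31; (12|31)=-1, (4|31)=+1; (−1)^{1·1·15}·(-1)^1·(+1)^1 = +1.
v=3: a=3^2·(≡2), b=3^12·(≡2) mod 3; (2|3)=-1, (2|3)=-1; (−1)^{2·12·1}·(-1)^12·(-1)^2 = +1.
v=13: a=13^-1·(≡3), b=13^1·(≡8) mod 13; (3|13)=+1, (8|13)=-1; (−1)^{-1·1·6}·(+1)^1·(-1)^-1 = -1.
v=∞: -3056755 < 0 and -82615 < 0  ⇒  (a,b)_∞ = -1.
v=2: v_2(a)=16, v_2(b)=0; units ≡ 5, 1 (mod 8); ε·ε+αω+βω = 0·0+16·0+0·1 ≡ 0  ⇒  (a,b)_2 = +1.
v=37: a=37^1·(≡29), b=37^2·(≡31) mod 37; (29|37)=-1, (31|37)=-1; (−1)^{1·2·18}·(-1)^2·(-1)^1 = -1.
v=5: a=5^-3·(≡1), b=5^-3·(≡3) mod 5; (1|5)=+1, (3|5)=-1; (−1)^{-3·-3·2}·(+1)^-3·(-1)^-3 = -1.
v=19: a=19^0·(≡13), b=19^-2·(≡1) mod 19; (13|19)=-1, (1|19)=+1; (−1)^{0·-2·9}·(-1)^-2·(+1)^0 = +1.
Ram(-3056755, -82615) = {5, 13, 37, ∞}; no ℚ_5-point on the conic.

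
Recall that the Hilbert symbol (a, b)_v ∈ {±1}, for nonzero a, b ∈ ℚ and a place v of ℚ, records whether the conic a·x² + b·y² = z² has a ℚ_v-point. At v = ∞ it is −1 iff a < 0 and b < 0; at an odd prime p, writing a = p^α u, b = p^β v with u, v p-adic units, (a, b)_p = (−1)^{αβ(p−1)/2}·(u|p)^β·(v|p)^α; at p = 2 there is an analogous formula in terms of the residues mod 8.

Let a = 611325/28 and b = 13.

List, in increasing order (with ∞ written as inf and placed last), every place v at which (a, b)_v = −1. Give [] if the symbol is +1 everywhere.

(a, b) ≡ (19019, 13) mod (ℚ^×)²; places V = {2, 3, 5, 7, 11, 13, 19, ∞}.
(a,b)_11: α=1, u≡6; β=0, v≡2 (mod 11); (6|11)=-1, (2|11)=-1; sign (−1)^0·-1^0·-1^1 = -1.
(a,b)_3: α=2, u≡2; β=0, v≡1 (mod 3); (2|3)=-1, (1|3)=+1; sign (−1)^0·-1^0·+1^2 = +1.
(a,b)_∞: sgn(19019)=+, sgn(13)=+, so +1.
(a,b)_7: α=-1, u≡2; β=0, v≡6 (mod 7); (2|7)=+1, (6|7)=-1; sign (−1)^0·+1^0·-1^-1 = -1.
(a,b)_13: α=1, u≡2; β=1, v≡1 (mod 13); (2|13)=-1, (1|13)=+1; sign (−1)^0·-1^1·+1^1 = -1.
(a,b)_19: α=1, u≡3; β=0, v≡13 (mod 19); (3|19)=-1, (13|19)=-1; sign (−1)^0·-1^0·-1^1 = -1.
(a,b)_2: α=-2, β=0; u≡3, v≡5 (mod 8); ε(u)ε(v)=1·0, αω(v)=-2·1, βω(u)=0·1; sum ≡ 0  ⇒  +1.
(a,b)_5: α=2, u≡1; β=0, v≡3 (mod 5); (1|5)=+1, (3|5)=-1; sign (−1)^0·+1^0·-1^2 = +1.
(19019, 13 / ℚ) ramifies at {7, 11, 13, 19}: a division algebra.

[7, 11, 13, 19]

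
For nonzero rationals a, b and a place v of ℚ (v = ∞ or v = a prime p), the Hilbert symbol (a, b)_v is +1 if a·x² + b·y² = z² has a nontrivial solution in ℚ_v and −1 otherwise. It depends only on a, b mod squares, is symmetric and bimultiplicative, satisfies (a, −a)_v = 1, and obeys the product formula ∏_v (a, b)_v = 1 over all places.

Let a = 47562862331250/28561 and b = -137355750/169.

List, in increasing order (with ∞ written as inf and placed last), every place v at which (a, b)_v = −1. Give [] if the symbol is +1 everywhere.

[2, 7]

Mod squares: a ≡ 3570, b ≡ -67830. Check v ∈ {∞, 2, 3, 5, 7, 13, 17, 19}.
v=19: a=19^2·(≡16), b=19^1·(≡8) mod 19; (16|19)=+1, (8|19)=-1; (−1)^{2·1·9}·(+1)^1·(-1)^2 = +1.
v=17: a=17^1·(≡14), b=17^1·(≡7) mod 17; (14|17)=-1, (7|17)=-1; (−1)^{1·1·8}·(-1)^1·(-1)^1 = +1.
v=3: a=3^11·(≡2), b=3^5·(≡1) mod 3; (2|3)=-1, (1|3)=+1; (−1)^{11·5·1}·(-1)^5·(+1)^11 = +1.
v=∞: 3570 > 0 and -67830 < 0  ⇒  (a,b)_∞ = +1.
v=2: v_2(a)=1, v_2(b)=1; units ≡ 1, 5 (mod 8); ε·ε+αω+βω = 0·0+1·1+1·0 ≡ 1  ⇒  (a,b)_2 = -1.
v=7: a=7^1·(≡3), b=7^1·(≡3) mod 7; (3|7)=-1, (3|7)=-1; (−1)^{1·1·3}·(-1)^1·(-1)^1 = -1.
v=13: a=13^-4·(≡6), b=13^-2·(≡1) mod 13; (6|13)=-1, (1|13)=+1; (−1)^{-4·-2·6}·(-1)^-2·(+1)^-4 = +1.
v=5: a=5^5·(≡1), b=5^3·(≡1) mod 5; (1|5)=+1, (1|5)=+1; (−1)^{5·3·2}·(+1)^3·(+1)^5 = +1.
Ram(3570, -67830) = {2, 7}; no ℚ_2-point on the conic.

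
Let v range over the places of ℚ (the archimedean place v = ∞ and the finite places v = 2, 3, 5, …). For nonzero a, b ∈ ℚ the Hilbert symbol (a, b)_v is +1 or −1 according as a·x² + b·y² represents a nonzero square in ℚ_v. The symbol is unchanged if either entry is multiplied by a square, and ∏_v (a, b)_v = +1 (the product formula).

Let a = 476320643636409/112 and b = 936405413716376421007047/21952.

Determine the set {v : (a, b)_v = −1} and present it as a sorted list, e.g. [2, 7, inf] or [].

(a, b) ≡ (1463, 90321) mod (ℚ^×)²; places V = {2, 3, 7, 11, 13, 17, 19, 23, ∞}.
(a,b)_17: α=2, u≡4; β=3, v≡4 (mod 17); (4|17)=+1, (4|17)=+1; sign (−1)^0·+1^3·+1^2 = +1.
(a,b)_13: α=2, u≡7; β=2, v≡10 (mod 13); (7|13)=-1, (10|13)=+1; sign (−1)^0·-1^2·+1^2 = +1.
(a,b)_3: α=6, u≡2; β=13, v≡2 (mod 3); (2|3)=-1, (2|3)=-1; sign (−1)^0·-1^13·-1^6 = -1.
(a,b)_23: α=2, u≡14; β=3, v≡14 (mod 23); (14|23)=-1, (14|23)=-1; sign (−1)^0·-1^3·-1^2 = -1.
(a,b)_19: α=1, u≡11; β=2, v≡10 (mod 19); (11|19)=+1, (10|19)=-1; sign (−1)^0·+1^2·-1^1 = -1.
(a,b)_∞: sgn(1463)=+, sgn(90321)=+, so +1.
(a,b)_7: α=-1, u≡6; β=-3, v≡4 (mod 7); (6|7)=-1, (4|7)=+1; sign (−1)^1·-1^-3·+1^-1 = +1.
(a,b)_11: α=3, u≡1; β=5, v≡4 (mod 11); (1|11)=+1, (4|11)=+1; sign (−1)^1·+1^5·+1^3 = -1.
(a,b)_2: α=-4, β=-6; u≡7, v≡1 (mod 8); ε(u)ε(v)=1·0, αω(v)=-4·0, βω(u)=-6·0; sum ≡ 0  ⇒  +1.
|Ram(1463, 90321)| = 4, even; anisotropic at {3, 11, 19, 23}.

[3, 11, 19, 23]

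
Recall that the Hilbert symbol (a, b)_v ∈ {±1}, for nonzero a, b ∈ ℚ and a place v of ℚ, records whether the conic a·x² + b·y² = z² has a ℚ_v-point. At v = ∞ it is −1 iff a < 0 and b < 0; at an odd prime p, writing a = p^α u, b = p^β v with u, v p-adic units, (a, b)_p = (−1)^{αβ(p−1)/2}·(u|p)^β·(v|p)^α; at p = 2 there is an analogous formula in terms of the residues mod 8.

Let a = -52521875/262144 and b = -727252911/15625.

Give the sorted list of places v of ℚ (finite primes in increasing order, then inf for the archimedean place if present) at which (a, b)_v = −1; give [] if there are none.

(a, b) ≡ (-35, -24871) mod (ℚ^×)²; places V = {2, 3, 5, 7, 11, 17, 19, ∞}.
(a,b)_∞: sgn(-35)=−, sgn(-24871)=−, so -1.
(a,b)_17: α=0, u≡4; β=1, v≡8 (mod 17); (4|17)=+1, (8|17)=+1; sign (−1)^0·+1^1·+1^0 = +1.
(a,b)_7: α=5, u≡4; β=1, v≡6 (mod 7); (4|7)=+1, (6|7)=-1; sign (−1)^1·+1^1·-1^5 = +1.
(a,b)_5: α=5, u≡2; β=-6, v≡4 (mod 5); (2|5)=-1, (4|5)=+1; sign (−1)^0·-1^-6·+1^5 = +1.
(a,b)_19: α=0, u≡15; β=3, v≡15 (mod 19); (15|19)=-1, (15|19)=-1; sign (−1)^0·-1^3·-1^0 = -1.
(a,b)_3: α=0, u≡1; β=4, v≡2 (mod 3); (1|3)=+1, (2|3)=-1; sign (−1)^0·+1^4·-1^0 = +1.
(a,b)_11: α=0, u≡4; β=1, v≡3 (mod 11); (4|11)=+1, (3|11)=+1; sign (−1)^0·+1^1·+1^0 = +1.
(a,b)_2: α=-18, β=0; u≡5, v≡1 (mod 8); ε(u)ε(v)=0·0, αω(v)=-18·0, βω(u)=0·1; sum ≡ 0  ⇒  +1.
(-35, -24871 / ℚ) ramifies at {19, ∞}: a division algebra.

[19, inf]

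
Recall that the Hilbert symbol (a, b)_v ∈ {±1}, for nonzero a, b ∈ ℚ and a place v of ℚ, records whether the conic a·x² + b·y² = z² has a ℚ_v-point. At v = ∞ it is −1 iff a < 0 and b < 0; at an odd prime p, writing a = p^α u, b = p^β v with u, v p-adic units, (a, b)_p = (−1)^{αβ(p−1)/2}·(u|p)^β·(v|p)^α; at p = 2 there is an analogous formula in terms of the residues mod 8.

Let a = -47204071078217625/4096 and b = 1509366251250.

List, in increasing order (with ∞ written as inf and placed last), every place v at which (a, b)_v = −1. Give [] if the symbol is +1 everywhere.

(a, b) ≡ (-2145, 2) mod (ℚ^×)²; places V = {2, 3, 5, 11, 13, ∞}.
(a,b)_11: α=3, u≡5; β=2, v≡6 (mod 11); (5|11)=+1, (6|11)=-1; sign (−1)^0·+1^2·-1^3 = -1.
(a,b)_∞: sgn(-2145)=−, sgn(2)=+, so +1.
(a,b)_2: α=-12, β=1; u≡7, v≡1 (mod 8); ε(u)ε(v)=1·0, αω(v)=-12·0, βω(u)=1·0; sum ≡ 0  ⇒  +1.
(a,b)_3: α=17, u≡2; β=10, v≡2 (mod 3); (2|3)=-1, (2|3)=-1; sign (−1)^0·-1^10·-1^17 = -1.
(a,b)_13: α=3, u≡4; β=2, v≡11 (mod 13); (4|13)=+1, (11|13)=-1; sign (−1)^0·+1^2·-1^3 = -1.
(a,b)_5: α=3, u≡4; β=4, v≡2 (mod 5); (4|5)=+1, (2|5)=-1; sign (−1)^0·+1^4·-1^3 = -1.
|Ram(-2145, 2)| = 4, even; anisotropic at {3, 5, 11, 13}.

[3, 5, 11, 13]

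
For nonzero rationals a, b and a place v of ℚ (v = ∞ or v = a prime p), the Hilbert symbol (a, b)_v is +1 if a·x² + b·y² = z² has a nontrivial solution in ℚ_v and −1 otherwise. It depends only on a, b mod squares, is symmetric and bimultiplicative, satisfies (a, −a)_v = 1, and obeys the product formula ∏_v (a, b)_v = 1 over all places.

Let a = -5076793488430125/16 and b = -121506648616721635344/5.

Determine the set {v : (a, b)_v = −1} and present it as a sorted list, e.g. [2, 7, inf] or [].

[2, 3, 17, inf]

(a, b) ≡ (-115005, -25569445) mod (ℚ^×)²; places V = {2, 3, 5, 7, 11, 17, 23, 29, 41, ∞}.
(a,b)_11: α=1, u≡8; β=1, v≡3 (mod 11); (8|11)=-1, (3|11)=+1; sign (−1)^1·-1^1·+1^1 = +1.
(a,b)_23: α=2, u≡18; β=3, v≡6 (mod 23); (18|23)=+1, (6|23)=+1; sign (−1)^0·+1^3·+1^2 = +1.
(a,b)_5: α=3, u≡4; β=-1, v≡1 (mod 5); (4|5)=+1, (1|5)=+1; sign (−1)^0·+1^-1·+1^3 = +1.
(a,b)_2: α=-4, β=4; u≡3, v≡3 (mod 8); ε(u)ε(v)=1·1, αω(v)=-4·1, βω(u)=4·1; sum ≡ 1  ⇒  -1.
(a,b)_41: α=1, u≡26; β=1, v≡34 (mod 41); (26|41)=-1, (34|41)=-1; sign (−1)^0·-1^1·-1^1 = +1.
(a,b)_7: α=2, u≡6; β=2, v≡1 (mod 7); (6|7)=-1, (1|7)=+1; sign (−1)^0·-1^2·+1^2 = +1.
(a,b)_29: α=2, u≡5; β=5, v≡14 (mod 29); (5|29)=+1, (14|29)=-1; sign (−1)^0·+1^5·-1^2 = +1.
(a,b)_∞: sgn(-115005)=−, sgn(-25569445)=−, so -1.
(a,b)_17: α=1, u≡13; β=1, v≡5 (mod 17); (13|17)=+1, (5|17)=-1; sign (−1)^0·+1^1·-1^1 = -1.
(a,b)_3: α=5, u≡2; β=4, v≡2 (mod 3); (2|3)=-1, (2|3)=-1; sign (−1)^0·-1^4·-1^5 = -1.
Ram(-115005, -25569445) = {2, 3, 17, ∞}; no ℚ_2-point on the conic.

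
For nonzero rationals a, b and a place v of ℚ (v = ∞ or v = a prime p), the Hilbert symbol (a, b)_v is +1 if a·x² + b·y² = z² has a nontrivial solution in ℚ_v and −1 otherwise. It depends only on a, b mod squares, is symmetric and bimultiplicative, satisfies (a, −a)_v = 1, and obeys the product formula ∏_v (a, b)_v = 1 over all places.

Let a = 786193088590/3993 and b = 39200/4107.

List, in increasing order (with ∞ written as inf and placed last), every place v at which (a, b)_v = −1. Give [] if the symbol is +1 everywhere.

(a, b) ≡ (30030, 6) mod (ℚ^×)²; places V = {2, 3, 5, 7, 11, 13, 17, 19, 37, ∞}.
(a,b)_7: α=3, u≡6; β=2, v≡6 (mod 7); (6|7)=-1, (6|7)=-1; sign (−1)^0·-1^2·-1^3 = -1.
(a,b)_∞: sgn(30030)=+, sgn(6)=+, so +1.
(a,b)_3: α=-1, u≡2; β=-1, v≡2 (mod 3); (2|3)=-1, (2|3)=-1; sign (−1)^1·-1^-1·-1^-1 = -1.
(a,b)_17: α=2, u≡15; β=0, v≡10 (mod 17); (15|17)=+1, (10|17)=-1; sign (−1)^0·+1^0·-1^2 = +1.
(a,b)_37: α=0, u≡15; β=-2, v≡18 (mod 37); (15|37)=-1, (18|37)=-1; sign (−1)^0·-1^-2·-1^0 = +1.
(a,b)_19: α=2, u≡8; β=0, v≡1 (mod 19); (8|19)=-1, (1|19)=+1; sign (−1)^0·-1^0·+1^2 = +1.
(a,b)_5: α=1, u≡1; β=2, v≡4 (mod 5); (1|5)=+1, (4|5)=+1; sign (−1)^0·+1^2·+1^1 = +1.
(a,b)_11: α=-3, u≡10; β=0, v≡10 (mod 11); (10|11)=-1, (10|11)=-1; sign (−1)^0·-1^0·-1^-3 = -1.
(a,b)_2: α=1, β=5; u≡7, v≡3 (mod 8); ε(u)ε(v)=1·1, αω(v)=1·1, βω(u)=5·0; sum ≡ 0  ⇒  +1.
(a,b)_13: α=3, u≡9; β=0, v≡8 (mod 13); (9|13)=+1, (8|13)=-1; sign (−1)^0·+1^0·-1^3 = -1.
Ram(30030, 6) = {3, 7, 11, 13}; no ℚ_3-point on the conic.

[3, 7, 11, 13]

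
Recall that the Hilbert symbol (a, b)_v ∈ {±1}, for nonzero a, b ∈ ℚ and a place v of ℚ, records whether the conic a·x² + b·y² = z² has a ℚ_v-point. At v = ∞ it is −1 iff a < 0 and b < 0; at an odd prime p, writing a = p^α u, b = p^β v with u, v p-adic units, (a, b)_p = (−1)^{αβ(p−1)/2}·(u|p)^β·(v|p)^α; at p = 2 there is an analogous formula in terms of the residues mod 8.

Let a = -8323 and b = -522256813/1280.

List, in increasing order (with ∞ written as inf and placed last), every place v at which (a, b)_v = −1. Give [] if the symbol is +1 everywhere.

[5, 29, 37, inf]

(a, b) ≡ (-8323, -185) mod (ℚ^×)²; places V = {2, 5, 7, 13, 17, 29, 37, 41, ∞}.
(a,b)_17: α=0, u≡7; β=4, v≡4 (mod 17); (7|17)=-1, (4|17)=+1; sign (−1)^0·-1^4·+1^0 = +1.
(a,b)_5: α=0, u≡2; β=-1, v≡2 (mod 5); (2|5)=-1, (2|5)=-1; sign (−1)^0·-1^-1·-1^0 = -1.
(a,b)_29: α=1, u≡3; β=0, v≡10 (mod 29); (3|29)=-1, (10|29)=-1; sign (−1)^0·-1^0·-1^1 = -1.
(a,b)_41: α=1, u≡2; β=0, v≡18 (mod 41); (2|41)=+1, (18|41)=+1; sign (−1)^0·+1^0·+1^1 = +1.
(a,b)_37: α=0, u≡2; β=1, v≡2 (mod 37); (2|37)=-1, (2|37)=-1; sign (−1)^0·-1^1·-1^0 = -1.
(a,b)_2: α=0, β=-8; u≡5, v≡7 (mod 8); ε(u)ε(v)=0·1, αω(v)=0·0, βω(u)=-8·1; sum ≡ 0  ⇒  +1.
(a,b)_7: α=1, u≡1; β=0, v≡1 (mod 7); (1|7)=+1, (1|7)=+1; sign (−1)^0·+1^0·+1^1 = +1.
(a,b)_13: α=0, u≡10; β=2, v≡3 (mod 13); (10|13)=+1, (3|13)=+1; sign (−1)^0·+1^2·+1^0 = +1.
(a,b)_∞: sgn(-8323)=−, sgn(-185)=−, so -1.
(-8323, -185 / ℚ) ramifies at {5, 29, 37, ∞}: a division algebra.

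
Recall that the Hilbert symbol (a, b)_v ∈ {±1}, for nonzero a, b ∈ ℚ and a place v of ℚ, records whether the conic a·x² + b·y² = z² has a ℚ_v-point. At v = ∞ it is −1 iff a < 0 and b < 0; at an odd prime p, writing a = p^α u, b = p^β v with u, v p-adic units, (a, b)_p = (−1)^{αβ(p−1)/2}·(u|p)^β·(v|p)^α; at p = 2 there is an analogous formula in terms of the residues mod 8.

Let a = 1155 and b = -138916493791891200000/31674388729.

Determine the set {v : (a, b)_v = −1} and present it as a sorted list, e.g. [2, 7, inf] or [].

[2, 3, 7, 11]

(a, b) ≡ (1155, -70) mod (ℚ^×)²; places V = {2, 3, 5, 7, 11, 17, 19, 29, ∞}.
(a,b)_3: α=1, u≡1; β=6, v≡2 (mod 3); (1|3)=+1, (2|3)=-1; sign (−1)^0·+1^6·-1^1 = -1.
(a,b)_17: α=0, u≡16; β=-2, v≡1 (mod 17); (16|17)=+1, (1|17)=+1; sign (−1)^0·+1^-2·+1^0 = +1.
(a,b)_29: α=0, u≡24; β=-2, v≡21 (mod 29); (24|29)=+1, (21|29)=-1; sign (−1)^0·+1^-2·-1^0 = +1.
(a,b)_∞: sgn(1155)=+, sgn(-70)=−, so +1.
(a,b)_19: α=0, u≡15; β=-4, v≡17 (mod 19); (15|19)=-1, (17|19)=+1; sign (−1)^0·-1^-4·+1^0 = +1.
(a,b)_5: α=1, u≡1; β=5, v≡4 (mod 5); (1|5)=+1, (4|5)=+1; sign (−1)^0·+1^5·+1^1 = +1.
(a,b)_11: α=1, u≡6; β=6, v≡10 (mod 11); (6|11)=-1, (10|11)=-1; sign (−1)^0·-1^6·-1^1 = -1.
(a,b)_7: α=1, u≡4; β=5, v≡4 (mod 7); (4|7)=+1, (4|7)=+1; sign (−1)^1·+1^5·+1^1 = -1.
(a,b)_2: α=0, β=11; u≡3, v≡5 (mod 8); ε(u)ε(v)=1·0, αω(v)=0·1, βω(u)=11·1; sum ≡ 1  ⇒  -1.
|Ram(1155, -70)| = 4, even; anisotropic at {2, 3, 7, 11}.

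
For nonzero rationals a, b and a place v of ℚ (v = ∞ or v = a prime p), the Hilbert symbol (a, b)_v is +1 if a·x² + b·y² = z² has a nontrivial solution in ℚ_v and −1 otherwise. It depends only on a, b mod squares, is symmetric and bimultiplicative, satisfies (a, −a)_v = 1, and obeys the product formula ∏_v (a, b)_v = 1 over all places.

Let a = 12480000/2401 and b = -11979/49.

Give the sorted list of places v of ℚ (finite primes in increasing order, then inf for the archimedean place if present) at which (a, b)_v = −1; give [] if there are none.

Mod squares: a ≡ 78, b ≡ -11. Check v ∈ {∞, 2, 3, 5, 7, 11, 13}.
v=13: a=13^1·(≡6), b=13^0·(≡2) mod 13; (6|13)=-1, (2|13)=-1; (−1)^{1·0·6}·(-1)^0·(-1)^1 = -1.
v=3: a=3^1·(≡2), b=3^2·(≡1) mod 3; (2|3)=-1, (1|3)=+1; (−1)^{1·2·1}·(-1)^2·(+1)^1 = +1.
v=∞: 78 > 0 and -11 < 0  ⇒  (a,b)_∞ = +1.
v=5: a=5^4·(≡3), b=5^0·(≡4) mod 5; (3|5)=-1, (4|5)=+1; (−1)^{4·0·2}·(-1)^0·(+1)^4 = +1.
v=11: a=11^0·(≡9), b=11^3·(≡7) mod 11; (9|11)=+1, (7|11)=-1; (−1)^{0·3·5}·(+1)^3·(-1)^0 = +1.
v=7: a=7^-4·(≡1), b=7^-2·(≡5) mod 7; (1|7)=+1, (5|7)=-1; (−1)^{-4·-2·3}·(+1)^-2·(-1)^-4 = +1.
v=2: v_2(a)=9, v_2(b)=0; units ≡ 7, 5 (mod 8); ε·ε+αω+βω = 1·0+9·1+0·0 ≡ 1  ⇒  (a,b)_2 = -1.
|Ram(78, -11)| = 2, even; anisotropic at {2, 13}.

[2, 13]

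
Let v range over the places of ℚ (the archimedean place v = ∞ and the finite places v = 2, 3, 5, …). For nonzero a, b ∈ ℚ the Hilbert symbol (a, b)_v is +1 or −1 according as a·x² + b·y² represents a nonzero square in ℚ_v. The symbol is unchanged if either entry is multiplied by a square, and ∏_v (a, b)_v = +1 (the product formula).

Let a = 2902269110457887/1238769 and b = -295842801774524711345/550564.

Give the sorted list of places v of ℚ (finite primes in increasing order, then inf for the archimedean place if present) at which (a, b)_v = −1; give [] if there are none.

[2, 5, 23, 37]

Mod squares: a ≡ 23, b ≡ -2344505. Check v ∈ {∞, 2, 3, 5, 7, 19, 23, 29, 37, 53}.
v=∞: 23 > 0 and -2344505 < 0  ⇒  (a,b)_∞ = +1.
v=7: a=7^-2·(≡4), b=7^-2·(≡5) mod 7; (4|7)=+1, (5|7)=-1; (−1)^{-2·-2·3}·(+1)^-2·(-1)^-2 = +1.
v=29: a=29^4·(≡7), b=29^5·(≡7) mod 29; (7|29)=+1, (7|29)=+1; (−1)^{4·5·14}·(+1)^5·(+1)^4 = +1.
v=5: a=5^0·(≡3), b=5^1·(≡4) mod 5; (3|5)=-1, (4|5)=+1; (−1)^{0·1·2}·(-1)^1·(+1)^0 = -1.
v=3: a=3^-2·(≡2), b=3^0·(≡1) mod 3; (2|3)=-1, (1|3)=+1; (−1)^{-2·0·1}·(-1)^0·(+1)^-2 = +1.
v=23: a=23^1·(≡1), b=23^1·(≡8) mod 23; (1|23)=+1, (8|23)=+1; (−1)^{1·1·11}·(+1)^1·(+1)^1 = -1.
v=37: a=37^2·(≡17), b=37^3·(≡25) mod 37; (17|37)=-1, (25|37)=+1; (−1)^{2·3·18}·(-1)^3·(+1)^2 = -1.
v=53: a=53^-2·(≡32), b=53^-2·(≡14) mod 53; (32|53)=-1, (14|53)=-1; (−1)^{-2·-2·26}·(-1)^-2·(-1)^-2 = +1.
v=19: a=19^4·(≡17), b=19^5·(≡3) mod 19; (17|19)=+1, (3|19)=-1; (−1)^{4·5·9}·(+1)^5·(-1)^4 = +1.
v=2: v_2(a)=0, v_2(b)=-2; units ≡ 7, 7 (mod 8); ε·ε+αω+βω = 1·1+0·0+-2·0 ≡ 1  ⇒  (a,b)_2 = -1.
Ram(23, -2344505) = {2, 5, 23, 37}; no ℚ_2-point on the conic.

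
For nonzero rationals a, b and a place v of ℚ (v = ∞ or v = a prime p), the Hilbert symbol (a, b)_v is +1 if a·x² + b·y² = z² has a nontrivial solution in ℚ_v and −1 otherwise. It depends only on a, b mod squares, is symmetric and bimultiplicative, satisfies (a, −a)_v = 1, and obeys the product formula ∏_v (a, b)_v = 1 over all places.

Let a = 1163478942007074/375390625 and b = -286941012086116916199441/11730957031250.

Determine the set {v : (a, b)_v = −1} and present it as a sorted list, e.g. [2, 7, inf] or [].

Mod squares: a ≡ 6668354, b ≡ -8162. Check v ∈ {∞, 2, 3, 5, 7, 11, 17, 19, 31, 37, 43, 53}.
v=43: a=43^1·(≡22), b=43^2·(≡42) mod 43; (22|43)=-1, (42|43)=-1; (−1)^{1·2·21}·(-1)^2·(-1)^1 = -1.
v=3: a=3^2·(≡2), b=3^4·(≡1) mod 3; (2|3)=-1, (1|3)=+1; (−1)^{2·4·1}·(-1)^4·(+1)^2 = +1.
v=∞: 6668354 > 0 and -8162 < 0  ⇒  (a,b)_∞ = +1.
v=37: a=37^2·(≡29), b=37^4·(≡32) mod 37; (29|37)=-1, (32|37)=-1; (−1)^{2·4·18}·(-1)^4·(-1)^2 = +1.
v=53: a=53^1·(≡46), b=53^1·(≡14) mod 53; (46|53)=+1, (14|53)=-1; (−1)^{1·1·26}·(+1)^1·(-1)^1 = -1.
v=5: a=5^-8·(≡4), b=5^-14·(≡2) mod 5; (4|5)=+1, (2|5)=-1; (−1)^{-8·-14·2}·(+1)^-14·(-1)^-8 = +1.
v=19: a=19^1·(≡1), b=19^2·(≡2) mod 19; (1|19)=+1, (2|19)=-1; (−1)^{1·2·9}·(+1)^2·(-1)^1 = -1.
v=31: a=31^-2·(≡22), b=31^-2·(≡6) mod 31; (22|31)=-1, (6|31)=-1; (−1)^{-2·-2·15}·(-1)^-2·(-1)^-2 = +1.
v=17: a=17^2·(≡2), b=17^2·(≡15) mod 17; (2|17)=+1, (15|17)=+1; (−1)^{2·2·8}·(+1)^2·(+1)^2 = +1.
v=7: a=7^3·(≡5), b=7^5·(≡6) mod 7; (5|7)=-1, (6|7)=-1; (−1)^{3·5·3}·(-1)^5·(-1)^3 = -1.
v=2: v_2(a)=1, v_2(b)=-1; units ≡ 1, 7 (mod 8); ε·ε+αω+βω = 0·1+1·0+-1·0 ≡ 0  ⇒  (a,b)_2 = +1.
v=11: a=11^1·(≡1), b=11^1·(≡2) mod 11; (1|11)=+1, (2|11)=-1; (−1)^{1·1·5}·(+1)^1·(-1)^1 = +1.
(6668354, -8162 / ℚ) ramifies at {7, 19, 43, 53}: a division algebra.

[7, 19, 43, 53]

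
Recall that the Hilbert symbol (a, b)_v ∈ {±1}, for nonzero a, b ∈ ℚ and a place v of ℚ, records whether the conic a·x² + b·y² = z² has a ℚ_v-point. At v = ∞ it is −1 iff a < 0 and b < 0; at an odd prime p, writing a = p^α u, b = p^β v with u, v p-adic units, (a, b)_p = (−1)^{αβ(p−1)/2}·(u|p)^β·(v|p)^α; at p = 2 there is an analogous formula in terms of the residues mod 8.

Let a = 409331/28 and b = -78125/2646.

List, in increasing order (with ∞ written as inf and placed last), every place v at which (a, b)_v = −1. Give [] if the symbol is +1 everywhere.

[2, 3, 5, 7]

(a, b) ≡ (2093, -30) mod (ℚ^×)²; places V = {2, 3, 5, 7, 13, 23, 37, ∞}.
(a,b)_13: α=1, u≡7; β=0, v≡10 (mod 13); (7|13)=-1, (10|13)=+1; sign (−1)^0·-1^0·+1^1 = +1.
(a,b)_7: α=-1, u≡5; β=-2, v≡6 (mod 7); (5|7)=-1, (6|7)=-1; sign (−1)^0·-1^-2·-1^-1 = -1.
(a,b)_37: α=2, u≡12; β=0, v≡1 (mod 37); (12|37)=+1, (1|37)=+1; sign (−1)^0·+1^0·+1^2 = +1.
(a,b)_2: α=-2, β=-1; u≡5, v≡1 (mod 8); ε(u)ε(v)=0·0, αω(v)=-2·0, βω(u)=-1·1; sum ≡ 1  ⇒  -1.
(a,b)_∞: sgn(2093)=+, sgn(-30)=−, so +1.
(a,b)_3: α=0, u≡2; β=-3, v≡2 (mod 3); (2|3)=-1, (2|3)=-1; sign (−1)^0·-1^-3·-1^0 = -1.
(a,b)_5: α=0, u≡2; β=7, v≡4 (mod 5); (2|5)=-1, (4|5)=+1; sign (−1)^0·-1^7·+1^0 = -1.
(a,b)_23: α=1, u≡22; β=0, v≡6 (mod 23); (22|23)=-1, (6|23)=+1; sign (−1)^0·-1^0·+1^1 = +1.
Ram(2093, -30) = {2, 3, 5, 7}; no ℚ_2-point on the conic.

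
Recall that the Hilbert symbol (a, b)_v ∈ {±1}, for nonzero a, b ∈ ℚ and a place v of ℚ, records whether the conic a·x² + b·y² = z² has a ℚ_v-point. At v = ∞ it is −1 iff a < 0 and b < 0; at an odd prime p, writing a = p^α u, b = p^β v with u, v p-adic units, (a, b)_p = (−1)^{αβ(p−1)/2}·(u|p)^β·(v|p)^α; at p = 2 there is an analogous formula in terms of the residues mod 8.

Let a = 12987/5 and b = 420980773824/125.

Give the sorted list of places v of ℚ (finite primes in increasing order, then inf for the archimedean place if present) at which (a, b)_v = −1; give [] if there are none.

(a, b) ≡ (7215, 195) mod (ℚ^×)²; places V = {2, 3, 5, 13, 37, ∞}.
(a,b)_5: α=-1, u≡2; β=-3, v≡4 (mod 5); (2|5)=-1, (4|5)=+1; sign (−1)^0·-1^-3·+1^-1 = -1.
(a,b)_3: α=3, u≡2; β=7, v≡2 (mod 3); (2|3)=-1, (2|3)=-1; sign (−1)^1·-1^7·-1^3 = -1.
(a,b)_37: α=1, u≡11; β=2, v≡34 (mod 37); (11|37)=+1, (34|37)=+1; sign (−1)^0·+1^2·+1^1 = +1.
(a,b)_2: α=0, β=6; u≡7, v≡3 (mod 8); ε(u)ε(v)=1·1, αω(v)=0·1, βω(u)=6·0; sum ≡ 1  ⇒  -1.
(a,b)_∞: sgn(7215)=+, sgn(195)=+, so +1.
(a,b)_13: α=1, u≡10; β=3, v≡5 (mod 13); (10|13)=+1, (5|13)=-1; sign (−1)^0·+1^3·-1^1 = -1.
|Ram(7215, 195)| = 4, even; anisotropic at {2, 3, 5, 13}.

[2, 3, 5, 13]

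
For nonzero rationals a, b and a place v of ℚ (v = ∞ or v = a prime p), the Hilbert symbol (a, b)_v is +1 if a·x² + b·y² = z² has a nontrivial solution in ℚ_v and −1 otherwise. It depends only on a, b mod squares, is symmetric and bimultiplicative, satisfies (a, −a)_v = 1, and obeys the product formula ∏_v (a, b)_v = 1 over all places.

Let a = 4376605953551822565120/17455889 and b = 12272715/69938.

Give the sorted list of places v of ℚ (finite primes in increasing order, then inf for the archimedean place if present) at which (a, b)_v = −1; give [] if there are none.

[2, 7, 11, 13, 19, 37]

(a, b) ≡ (3898895, 33670) mod (ℚ^×)²; places V = {2, 3, 5, 7, 11, 13, 17, 19, 37, 41, ∞}.
(a,b)_∞: sgn(3898895)=+, sgn(33670)=+, so +1.
(a,b)_37: α=4, u≡32; β=1, v≡8 (mod 37); (32|37)=-1, (8|37)=-1; sign (−1)^0·-1^1·-1^4 = -1.
(a,b)_7: α=3, u≡2; β=1, v≡4 (mod 7); (2|7)=+1, (4|7)=+1; sign (−1)^1·+1^1·+1^3 = -1.
(a,b)_17: α=-4, u≡15; β=-2, v≡6 (mod 17); (15|17)=+1, (6|17)=-1; sign (−1)^0·+1^-2·-1^-4 = +1.
(a,b)_3: α=10, u≡2; β=6, v≡1 (mod 3); (2|3)=-1, (1|3)=+1; sign (−1)^0·-1^6·+1^10 = +1.
(a,b)_11: α=-1, u≡3; β=-2, v≡8 (mod 11); (3|11)=+1, (8|11)=-1; sign (−1)^0·+1^-2·-1^-1 = -1.
(a,b)_19: α=-1, u≡16; β=0, v≡12 (mod 19); (16|19)=+1, (12|19)=-1; sign (−1)^0·+1^0·-1^-1 = -1.
(a,b)_13: α=3, u≡8; β=1, v≡9 (mod 13); (8|13)=-1, (9|13)=+1; sign (−1)^0·-1^1·+1^3 = -1.
(a,b)_5: α=1, u≡1; β=1, v≡1 (mod 5); (1|5)=+1, (1|5)=+1; sign (−1)^0·+1^1·+1^1 = +1.
(a,b)_41: α=1, u≡21; β=0, v≡23 (mod 41); (21|41)=+1, (23|41)=+1; sign (−1)^0·+1^0·+1^1 = +1.
(a,b)_2: α=8, β=-1; u≡7, v≡3 (mod 8); ε(u)ε(v)=1·1, αω(v)=8·1, βω(u)=-1·0; sum ≡ 1  ⇒  -1.
|Ram(3898895, 33670)| = 6, even; anisotropic at {2, 7, 11, 13, 19, 37}.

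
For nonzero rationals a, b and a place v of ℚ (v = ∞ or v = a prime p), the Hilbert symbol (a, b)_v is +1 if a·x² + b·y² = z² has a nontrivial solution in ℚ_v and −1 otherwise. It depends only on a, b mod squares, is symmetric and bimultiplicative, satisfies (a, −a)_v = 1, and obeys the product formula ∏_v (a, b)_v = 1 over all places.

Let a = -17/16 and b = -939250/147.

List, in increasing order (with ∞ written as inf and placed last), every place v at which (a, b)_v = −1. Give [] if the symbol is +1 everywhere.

[5, inf]

(a, b) ≡ (-17, -390) mod (ℚ^×)²; places V = {2, 3, 5, 7, 13, 17, ∞}.
(a,b)_2: α=-4, β=1; u≡7, v≡5 (mod 8); ε(u)ε(v)=1·0, αω(v)=-4·1, βω(u)=1·0; sum ≡ 0  ⇒  +1.
(a,b)_17: α=1, u≡1; β=2, v≡9 (mod 17); (1|17)=+1, (9|17)=+1; sign (−1)^0·+1^2·+1^1 = +1.
(a,b)_13: α=0, u≡3; β=1, v≡1 (mod 13); (3|13)=+1, (1|13)=+1; sign (−1)^0·+1^1·+1^0 = +1.
(a,b)_∞: sgn(-17)=−, sgn(-390)=−, so -1.
(a,b)_3: α=0, u≡1; β=-1, v≡2 (mod 3); (1|3)=+1, (2|3)=-1; sign (−1)^0·+1^-1·-1^0 = +1.
(a,b)_7: α=0, u≡2; β=-2, v≡1 (mod 7); (2|7)=+1, (1|7)=+1; sign (−1)^0·+1^-2·+1^0 = +1.
(a,b)_5: α=0, u≡3; β=3, v≡3 (mod 5); (3|5)=-1, (3|5)=-1; sign (−1)^0·-1^3·-1^0 = -1.
Ram(-17, -390) = {5, ∞}; no ℚ_5-point on the conic.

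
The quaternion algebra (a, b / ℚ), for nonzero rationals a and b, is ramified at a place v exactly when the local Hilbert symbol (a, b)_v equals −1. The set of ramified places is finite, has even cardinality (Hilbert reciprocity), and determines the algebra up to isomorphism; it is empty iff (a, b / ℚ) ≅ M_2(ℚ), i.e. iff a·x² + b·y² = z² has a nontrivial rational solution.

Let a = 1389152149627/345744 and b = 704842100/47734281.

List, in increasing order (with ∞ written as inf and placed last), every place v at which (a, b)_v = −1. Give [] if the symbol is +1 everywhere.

[11, 19, 29, 41]

(a, b) ≡ (5715523, 29) mod (ℚ^×)²; places V = {2, 3, 5, 7, 11, 17, 19, 23, 29, 41, 47, ∞}.
(a,b)_3: α=-2, u≡1; β=-2, v≡2 (mod 3); (1|3)=+1, (2|3)=-1; sign (−1)^0·+1^-2·-1^-2 = +1.
(a,b)_19: α=1, u≡9; β=0, v≡8 (mod 19); (9|19)=+1, (8|19)=-1; sign (−1)^0·+1^0·-1^1 = -1.
(a,b)_2: α=-4, β=2; u≡3, v≡5 (mod 8); ε(u)ε(v)=1·0, αω(v)=-4·1, βω(u)=2·1; sum ≡ 0  ⇒  +1.
(a,b)_41: α=1, u≡27; β=0, v≡38 (mod 41); (27|41)=-1, (38|41)=-1; sign (−1)^0·-1^0·-1^1 = -1.
(a,b)_7: α=-4, u≡1; β=-4, v≡4 (mod 7); (1|7)=+1, (4|7)=+1; sign (−1)^0·+1^-4·+1^-4 = +1.
(a,b)_29: α=3, u≡14; β=3, v≡24 (mod 29); (14|29)=-1, (24|29)=+1; sign (−1)^0·-1^3·+1^3 = -1.
(a,b)_5: α=0, u≡3; β=2, v≡4 (mod 5); (3|5)=-1, (4|5)=+1; sign (−1)^0·-1^2·+1^0 = +1.
(a,b)_∞: sgn(5715523)=+, sgn(29)=+, so +1.
(a,b)_47: α=0, u≡41; β=-2, v≡11 (mod 47); (41|47)=-1, (11|47)=-1; sign (−1)^0·-1^-2·-1^0 = +1.
(a,b)_23: α=1, u≡9; β=0, v≡9 (mod 23); (9|23)=+1, (9|23)=+1; sign (−1)^0·+1^0·+1^1 = +1.
(a,b)_17: α=2, u≡1; β=2, v≡11 (mod 17); (1|17)=+1, (11|17)=-1; sign (−1)^0·+1^2·-1^2 = +1.
(a,b)_11: α=1, u≡7; β=0, v≡6 (mod 11); (7|11)=-1, (6|11)=-1; sign (−1)^0·-1^0·-1^1 = -1.
|Ram(5715523, 29)| = 4, even; anisotropic at {11, 19, 29, 41}.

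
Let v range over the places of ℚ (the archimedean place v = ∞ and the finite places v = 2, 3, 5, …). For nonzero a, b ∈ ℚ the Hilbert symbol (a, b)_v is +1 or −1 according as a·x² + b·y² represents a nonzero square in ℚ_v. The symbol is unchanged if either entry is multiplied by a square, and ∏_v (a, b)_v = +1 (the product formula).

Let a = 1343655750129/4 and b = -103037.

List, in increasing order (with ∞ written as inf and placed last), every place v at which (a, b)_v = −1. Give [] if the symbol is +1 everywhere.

(a, b) ≡ (90321, -103037) mod (ℚ^×)²; places V = {2, 3, 7, 11, 17, 19, 23, 29, ∞}.
(a,b)_19: α=2, u≡12; β=1, v≡11 (mod 19); (12|19)=-1, (11|19)=+1; sign (−1)^0·-1^1·+1^2 = -1.
(a,b)_23: α=1, u≡7; β=0, v≡3 (mod 23); (7|23)=-1, (3|23)=+1; sign (−1)^0·-1^0·+1^1 = +1.
(a,b)_17: α=1, u≡9; β=1, v≡8 (mod 17); (9|17)=+1, (8|17)=+1; sign (−1)^0·+1^1·+1^1 = +1.
(a,b)_29: α=2, u≡18; β=1, v≡14 (mod 29); (18|29)=-1, (14|29)=-1; sign (−1)^0·-1^1·-1^2 = -1.
(a,b)_2: α=-2, β=0; u≡1, v≡3 (mod 8); ε(u)ε(v)=0·1, αω(v)=-2·1, βω(u)=0·0; sum ≡ 0  ⇒  +1.
(a,b)_11: α=1, u≡9; β=1, v≡5 (mod 11); (9|11)=+1, (5|11)=+1; sign (−1)^1·+1^1·+1^1 = -1.
(a,b)_7: α=3, u≡2; β=0, v≡3 (mod 7); (2|7)=+1, (3|7)=-1; sign (−1)^0·+1^0·-1^3 = -1.
(a,b)_∞: sgn(90321)=+, sgn(-103037)=−, so +1.
(a,b)_3: α=1, u≡2; β=0, v≡1 (mod 3); (2|3)=-1, (1|3)=+1; sign (−1)^0·-1^0·+1^1 = +1.
(90321, -103037 / ℚ) ramifies at {7, 11, 19, 29}: a division algebra.

[7, 11, 19, 29]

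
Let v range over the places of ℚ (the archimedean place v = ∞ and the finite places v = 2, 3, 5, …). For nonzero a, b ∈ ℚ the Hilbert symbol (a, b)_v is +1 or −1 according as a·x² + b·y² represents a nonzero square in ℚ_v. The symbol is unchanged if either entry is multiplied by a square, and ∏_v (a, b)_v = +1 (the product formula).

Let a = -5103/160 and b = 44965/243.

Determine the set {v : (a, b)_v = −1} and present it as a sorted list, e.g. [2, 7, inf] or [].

[3, 7]

(a, b) ≡ (-70, 255) mod (ℚ^×)²; places V = {2, 3, 5, 7, 17, 23, ∞}.
(a,b)_5: α=-1, u≡1; β=1, v≡1 (mod 5); (1|5)=+1, (1|5)=+1; sign (−1)^0·+1^1·+1^-1 = +1.
(a,b)_7: α=1, u≡1; β=0, v≡5 (mod 7); (1|7)=+1, (5|7)=-1; sign (−1)^0·+1^0·-1^1 = -1.
(a,b)_23: α=0, u≡20; β=2, v≡3 (mod 23); (20|23)=-1, (3|23)=+1; sign (−1)^0·-1^2·+1^0 = +1.
(a,b)_∞: sgn(-70)=−, sgn(255)=+, so +1.
(a,b)_17: α=0, u≡2; β=1, v≡2 (mod 17); (2|17)=+1, (2|17)=+1; sign (−1)^0·+1^1·+1^0 = +1.
(a,b)_3: α=6, u≡2; β=-5, v≡1 (mod 3); (2|3)=-1, (1|3)=+1; sign (−1)^0·-1^-5·+1^6 = -1.
(a,b)_2: α=-5, β=0; u≡5, v≡7 (mod 8); ε(u)ε(v)=0·1, αω(v)=-5·0, βω(u)=0·1; sum ≡ 0  ⇒  +1.
(-70, 255 / ℚ) ramifies at {3, 7}: a division algebra.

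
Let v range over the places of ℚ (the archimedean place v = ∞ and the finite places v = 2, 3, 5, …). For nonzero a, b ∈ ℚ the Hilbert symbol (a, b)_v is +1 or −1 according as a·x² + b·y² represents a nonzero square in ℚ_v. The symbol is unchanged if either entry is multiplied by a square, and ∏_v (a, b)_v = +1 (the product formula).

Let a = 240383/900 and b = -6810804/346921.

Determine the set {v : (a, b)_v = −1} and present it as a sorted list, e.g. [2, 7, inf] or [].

(a, b) ≡ (143, -429) mod (ℚ^×)²; places V = {2, 3, 5, 7, 11, 13, 19, 31, 41, ∞}.
(a,b)_∞: sgn(143)=+, sgn(-429)=−, so +1.
(a,b)_3: α=-2, u≡2; β=5, v≡1 (mod 3); (2|3)=-1, (1|3)=+1; sign (−1)^0·-1^5·+1^-2 = -1.
(a,b)_5: α=-2, u≡3; β=0, v≡1 (mod 5); (3|5)=-1, (1|5)=+1; sign (−1)^0·-1^0·+1^-2 = +1.
(a,b)_41: α=2, u≡31; β=0, v≡14 (mod 41); (31|41)=+1, (14|41)=-1; sign (−1)^0·+1^0·-1^2 = +1.
(a,b)_31: α=0, u≡9; β=-2, v≡1 (mod 31); (9|31)=+1, (1|31)=+1; sign (−1)^0·+1^-2·+1^0 = +1.
(a,b)_7: α=0, u≡6; β=2, v≡3 (mod 7); (6|7)=-1, (3|7)=-1; sign (−1)^0·-1^2·-1^0 = +1.
(a,b)_11: α=1, u≡2; β=1, v≡5 (mod 11); (2|11)=-1, (5|11)=+1; sign (−1)^1·-1^1·+1^1 = +1.
(a,b)_2: α=-2, β=2; u≡7, v≡3 (mod 8); ε(u)ε(v)=1·1, αω(v)=-2·1, βω(u)=2·0; sum ≡ 1  ⇒  -1.
(a,b)_13: α=1, u≡6; β=1, v≡6 (mod 13); (6|13)=-1, (6|13)=-1; sign (−1)^0·-1^1·-1^1 = +1.
(a,b)_19: α=0, u≡2; β=-2, v≡8 (mod 19); (2|19)=-1, (8|19)=-1; sign (−1)^0·-1^-2·-1^0 = +1.
|Ram(143, -429)| = 2, even; anisotropic at {2, 3}.

[2, 3]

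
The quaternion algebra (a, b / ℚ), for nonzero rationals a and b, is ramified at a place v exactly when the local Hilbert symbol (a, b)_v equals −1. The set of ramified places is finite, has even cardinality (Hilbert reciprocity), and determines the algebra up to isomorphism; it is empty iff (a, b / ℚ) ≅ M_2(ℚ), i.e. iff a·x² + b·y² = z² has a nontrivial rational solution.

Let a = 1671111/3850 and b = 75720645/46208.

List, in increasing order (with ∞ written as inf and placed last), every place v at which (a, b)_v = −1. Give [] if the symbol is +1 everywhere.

Mod squares: a ≡ 6006, b ≡ 10010. Check v ∈ {∞, 2, 3, 5, 7, 11, 13, 19, 23, 41}.
v=5: a=5^-2·(≡4), b=5^1·(≡3) mod 5; (4|5)=+1, (3|5)=-1; (−1)^{-2·1·2}·(+1)^1·(-1)^-2 = +1.
v=3: a=3^5·(≡1), b=3^2·(≡2) mod 3; (1|3)=+1, (2|3)=-1; (−1)^{5·2·1}·(+1)^2·(-1)^5 = -1.
v=2: v_2(a)=-1, v_2(b)=-7; units ≡ 3, 5 (mod 8); ε·ε+αω+βω = 1·0+-1·1+-7·1 ≡ 0  ⇒  (a,b)_2 = +1.
v=23: a=23^2·(≡6), b=23^0·(≡22) mod 23; (6|23)=+1, (22|23)=-1; (−1)^{2·0·11}·(+1)^0·(-1)^2 = +1.
v=13: a=13^1·(≡8), b=13^1·(≡9) mod 13; (8|13)=-1, (9|13)=+1; (−1)^{1·1·6}·(-1)^1·(+1)^1 = -1.
v=∞: 6006 > 0 and 10010 > 0  ⇒  (a,b)_∞ = +1.
v=7: a=7^-1·(≡2), b=7^1·(≡2) mod 7; (2|7)=+1, (2|7)=+1; (−1)^{-1·1·3}·(+1)^1·(+1)^-1 = -1.
v=11: a=11^-1·(≡10), b=11^1·(≡2) mod 11; (10|11)=-1, (2|11)=-1; (−1)^{-1·1·5}·(-1)^1·(-1)^-1 = -1.
v=19: a=19^0·(≡13), b=19^-2·(≡11) mod 19; (13|19)=-1, (11|19)=+1; (−1)^{0·-2·9}·(-1)^-2·(+1)^0 = +1.
v=41: a=41^0·(≡2), b=41^2·(≡27) mod 41; (2|41)=+1, (27|41)=-1; (−1)^{0·2·20}·(+1)^2·(-1)^0 = +1.
Ram(6006, 10010) = {3, 7, 11, 13}; no ℚ_3-point on the conic.

[3, 7, 11, 13]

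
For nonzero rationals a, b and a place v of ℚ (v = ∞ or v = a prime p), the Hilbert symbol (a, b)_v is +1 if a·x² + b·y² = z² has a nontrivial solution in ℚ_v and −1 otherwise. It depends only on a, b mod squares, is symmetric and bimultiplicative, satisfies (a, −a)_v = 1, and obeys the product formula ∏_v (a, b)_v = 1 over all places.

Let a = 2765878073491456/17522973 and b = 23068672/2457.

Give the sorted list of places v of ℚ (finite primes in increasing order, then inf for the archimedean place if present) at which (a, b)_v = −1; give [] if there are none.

Mod squares: a ≡ 13, b ≡ 6006. Check v ∈ {∞, 2, 3, 7, 11, 13, 23, 29, 43}.
v=13: a=13^-1·(≡9), b=13^-1·(≡6) mod 13; (9|13)=+1, (6|13)=-1; (−1)^{-1·-1·6}·(+1)^-1·(-1)^-1 = -1.
v=3: a=3^-6·(≡1), b=3^-3·(≡1) mod 3; (1|3)=+1, (1|3)=+1; (−1)^{-6·-3·1}·(+1)^-3·(+1)^-6 = +1.
v=∞: 13 > 0 and 6006 > 0  ⇒  (a,b)_∞ = +1.
v=23: a=23^2·(≡18), b=23^0·(≡13) mod 23; (18|23)=+1, (13|23)=+1; (−1)^{2·0·11}·(+1)^0·(+1)^2 = +1.
v=43: a=43^-2·(≡13), b=43^0·(≡34) mod 43; (13|43)=+1, (34|43)=-1; (−1)^{-2·0·21}·(+1)^0·(-1)^-2 = +1.
v=11: a=11^2·(≡6), b=11^1·(≡6) mod 11; (6|11)=-1, (6|11)=-1; (−1)^{2·1·5}·(-1)^1·(-1)^2 = -1.
v=2: v_2(a)=20, v_2(b)=21; units ≡ 5, 3 (mod 8); ε·ε+αω+βω = 0·1+20·1+21·1 ≡ 1  ⇒  (a,b)_2 = -1.
v=29: a=29^2·(≡16), b=29^0·(≡2) mod 29; (16|29)=+1, (2|29)=-1; (−1)^{2·0·14}·(+1)^0·(-1)^2 = +1.
v=7: a=7^2·(≡3), b=7^-1·(≡4) mod 7; (3|7)=-1, (4|7)=+1; (−1)^{2·-1·3}·(-1)^-1·(+1)^2 = -1.
|Ram(13, 6006)| = 4, even; anisotropic at {2, 7, 11, 13}.

[2, 7, 11, 13]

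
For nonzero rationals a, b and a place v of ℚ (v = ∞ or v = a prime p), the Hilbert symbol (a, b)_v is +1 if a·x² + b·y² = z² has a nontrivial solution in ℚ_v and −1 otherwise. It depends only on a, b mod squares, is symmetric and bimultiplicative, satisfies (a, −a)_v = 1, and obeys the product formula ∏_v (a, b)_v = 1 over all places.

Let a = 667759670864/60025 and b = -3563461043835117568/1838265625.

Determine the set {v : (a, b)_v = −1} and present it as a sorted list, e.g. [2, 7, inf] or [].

[2, 11, 19, 23, 31, 37]

Mod squares: a ≡ 341, b ≡ -32338. Check v ∈ {∞, 2, 5, 7, 11, 13, 19, 23, 31, 37}.
v=5: a=5^-2·(≡4), b=5^-6·(≡3) mod 5; (4|5)=+1, (3|5)=-1; (−1)^{-2·-6·2}·(+1)^-6·(-1)^-2 = +1.
v=7: a=7^-4·(≡5), b=7^-6·(≡4) mod 7; (5|7)=-1, (4|7)=+1; (−1)^{-4·-6·3}·(-1)^-6·(+1)^-4 = +1.
v=13: a=13^2·(≡3), b=13^2·(≡8) mod 13; (3|13)=+1, (8|13)=-1; (−1)^{2·2·6}·(+1)^2·(-1)^2 = +1.
v=11: a=11^1·(≡1), b=11^2·(≡10) mod 11; (1|11)=+1, (10|11)=-1; (−1)^{1·2·5}·(+1)^2·(-1)^1 = -1.
v=∞: 341 > 0 and -32338 < 0  ⇒  (a,b)_∞ = +1.
v=19: a=19^0·(≡14), b=19^1·(≡2) mod 19; (14|19)=-1, (2|19)=-1; (−1)^{0·1·9}·(-1)^1·(-1)^0 = -1.
v=23: a=23^2·(≡19), b=23^1·(≡11) mod 23; (19|23)=-1, (11|23)=-1; (−1)^{2·1·11}·(-1)^1·(-1)^2 = -1.
v=37: a=37^2·(≡24), b=37^3·(≡22) mod 37; (24|37)=-1, (22|37)=-1; (−1)^{2·3·18}·(-1)^3·(-1)^2 = -1.
v=31: a=31^1·(≡27), b=31^2·(≡27) mod 31; (27|31)=-1, (27|31)=-1; (−1)^{1·2·15}·(-1)^2·(-1)^1 = -1.
v=2: v_2(a)=4, v_2(b)=13; units ≡ 5, 7 (mod 8); ε·ε+αω+βω = 0·1+4·0+13·1 ≡ 1  ⇒  (a,b)_2 = -1.
Ram(341, -32338) = {2, 11, 19, 23, 31, 37}; no ℚ_2-point on the conic.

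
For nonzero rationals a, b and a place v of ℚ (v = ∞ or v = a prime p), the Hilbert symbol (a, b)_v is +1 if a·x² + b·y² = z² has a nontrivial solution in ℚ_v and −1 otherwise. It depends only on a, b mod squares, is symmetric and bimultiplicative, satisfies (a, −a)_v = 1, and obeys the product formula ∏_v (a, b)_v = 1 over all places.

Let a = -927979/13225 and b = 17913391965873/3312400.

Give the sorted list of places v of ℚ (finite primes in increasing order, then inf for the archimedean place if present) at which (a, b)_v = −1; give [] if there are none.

[]

(a, b) ≡ (-19, 17) mod (ℚ^×)²; places V = {2, 3, 5, 7, 13, 17, 19, 23, 29, ∞}.
(a,b)_17: α=2, u≡15; β=1, v≡4 (mod 17); (15|17)=+1, (4|17)=+1; sign (−1)^0·+1^1·+1^2 = +1.
(a,b)_7: α=0, u≡2; β=-2, v≡5 (mod 7); (2|7)=+1, (5|7)=-1; sign (−1)^0·+1^-2·-1^0 = +1.
(a,b)_13: α=2, u≡2; β=-2, v≡3 (mod 13); (2|13)=-1, (3|13)=+1; sign (−1)^0·-1^-2·+1^2 = +1.
(a,b)_19: α=1, u≡8; β=2, v≡16 (mod 19); (8|19)=-1, (16|19)=+1; sign (−1)^0·-1^2·+1^1 = +1.
(a,b)_23: α=-2, u≡1; β=2, v≡19 (mod 23); (1|23)=+1, (19|23)=-1; sign (−1)^0·+1^2·-1^-2 = +1.
(a,b)_∞: sgn(-19)=−, sgn(17)=+, so +1.
(a,b)_3: α=0, u≡2; β=8, v≡2 (mod 3); (2|3)=-1, (2|3)=-1; sign (−1)^0·-1^8·-1^0 = +1.
(a,b)_2: α=0, β=-4; u≡5, v≡1 (mod 8); ε(u)ε(v)=0·0, αω(v)=0·0, βω(u)=-4·1; sum ≡ 0  ⇒  +1.
(a,b)_5: α=-2, u≡4; β=-2, v≡3 (mod 5); (4|5)=+1, (3|5)=-1; sign (−1)^0·+1^-2·-1^-2 = +1.
(a,b)_29: α=0, u≡21; β=2, v≡18 (mod 29); (21|29)=-1, (18|29)=-1; sign (−1)^0·-1^2·-1^0 = +1.
Ram(a, b) = ∅: the form -19·x² + 17·y² − z² is isotropic over every ℚ_v, so by Hasse–Minkowski it is isotropic over ℚ.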